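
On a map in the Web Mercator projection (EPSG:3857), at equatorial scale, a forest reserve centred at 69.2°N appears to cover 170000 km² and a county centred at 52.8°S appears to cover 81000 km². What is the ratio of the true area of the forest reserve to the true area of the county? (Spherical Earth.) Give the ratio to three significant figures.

0.724

Since Mercator area scale is 1/cos²φ, the true area equals the apparent area multiplied by cos²φ.
True area of forest reserve: 170000 × cos²(69.2°) = 170000 × 0.1261 = 21440 km².
True area of county: 81000 × cos²(52.8°) = 81000 × 0.3655 = 29610 km².
Ratio = 21440 / 29610 ≈ 0.724.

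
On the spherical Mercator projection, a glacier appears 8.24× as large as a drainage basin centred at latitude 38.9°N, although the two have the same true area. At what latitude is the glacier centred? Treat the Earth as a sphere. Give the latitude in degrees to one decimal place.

For equal true areas on Mercator, apparent areas scale as sec²φ, so the ratio is cos²φ₂ / cos²φ₁.
cos²φ₂ / cos²φ₁ = 8.24  ⇒  cos φ₁ = cos 38.9° / √8.24 = 0.7782/2.871 = 0.2711.
φ₁ = arccos(0.2711) ≈ 74.3°.

74.3°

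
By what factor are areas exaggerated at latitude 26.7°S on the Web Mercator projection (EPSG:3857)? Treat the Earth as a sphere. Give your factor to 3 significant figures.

1.25

For Mercator, h = k = sec φ (a conformal cylindrical projection has a single point scale, 1/cos φ).
Areal scale = k² = sec²φ = 1/cos²(26.7°) = 1/0.8934² = 1.253.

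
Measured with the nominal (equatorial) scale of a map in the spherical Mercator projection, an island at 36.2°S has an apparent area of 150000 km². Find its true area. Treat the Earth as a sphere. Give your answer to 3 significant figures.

97700 km²

Mercator is conformal, so the point scale is isotropic: h = k = sec φ = 1/cos φ.
Areal scale = k² = sec²φ = 1/cos²(36.2°) = 1/0.8070² = 1.536.
True area = apparent / (areal scale) = 150000 / 1.536 ≈ 97700 km².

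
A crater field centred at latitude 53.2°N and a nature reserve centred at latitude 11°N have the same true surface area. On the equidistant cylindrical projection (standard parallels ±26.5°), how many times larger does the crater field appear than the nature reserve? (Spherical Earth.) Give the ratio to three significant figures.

With standard parallel φ₀ = 26.5°, the equirectangular projection gives x = Rλ cos φ₀, y = Rφ, so h = 1 and k = cos 26.5° / cos φ.
Areal scale at 53.2°: h·k = 1.000 × 1.494 = 1.494.
Areal scale at 11°: h·k = 1.000 × 0.9117 = 0.9117.
Ratio = 1.494/0.9117 ≈ 1.64.

1.64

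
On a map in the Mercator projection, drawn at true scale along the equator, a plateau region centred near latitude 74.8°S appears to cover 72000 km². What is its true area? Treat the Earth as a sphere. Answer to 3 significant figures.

For Mercator, h = k = sec φ (a conformal cylindrical projection has a single point scale, 1/cos φ).
Areal scale = k² = sec²φ = 1/cos²(74.8°) = 1/0.2622² = 14.55.
True area = apparent / (areal scale) = 72000 / 14.55 ≈ 4950 km².

4950 km²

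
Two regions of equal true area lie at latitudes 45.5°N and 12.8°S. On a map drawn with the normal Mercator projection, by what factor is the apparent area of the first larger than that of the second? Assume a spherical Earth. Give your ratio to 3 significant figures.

Mercator areal scale is sec²φ.
At 45.5°: sec²(45.5°) = 1/0.7009² = 2.036.
At 12.8°: sec²(12.8°) = 1/0.9751² = 1.052.
Ratio = 2.036/1.052 = cos²(12.8°)/cos²(45.5°) ≈ 1.94.

1.94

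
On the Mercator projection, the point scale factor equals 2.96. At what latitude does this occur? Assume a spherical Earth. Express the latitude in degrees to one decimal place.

Mercator scale is k = sec φ = 1/cos φ.
1/cos φ = 2.96  ⇒  cos φ = 0.3378  ⇒  φ = arccos(0.3378) ≈ 70.3°.

70.3°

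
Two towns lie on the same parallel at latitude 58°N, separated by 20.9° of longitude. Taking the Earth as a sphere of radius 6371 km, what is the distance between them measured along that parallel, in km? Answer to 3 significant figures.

Arc length along a parallel = R cos φ · Δλ (with Δλ in radians).
= 6371 × cos 58° × (20.9° × π/180) = 6371 × 0.5299 × 0.3648 ≈ 1230 km.

1230 km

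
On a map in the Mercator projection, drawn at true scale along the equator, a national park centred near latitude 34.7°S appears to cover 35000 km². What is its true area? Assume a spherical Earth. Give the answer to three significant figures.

23700 km²

The Mercator projection is conformal; its linear scale factor is the same in every direction and equals sec φ = 1/cos φ.
Areal scale = k² = sec²φ = 1/cos²(34.7°) = 1/0.8221² = 1.479.
True area = apparent / (areal scale) = 35000 / 1.479 ≈ 23700 km².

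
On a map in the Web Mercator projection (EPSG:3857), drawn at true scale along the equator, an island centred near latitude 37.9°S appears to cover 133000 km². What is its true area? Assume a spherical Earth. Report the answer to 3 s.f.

82800 km²

Mercator is conformal, so the point scale is isotropic: h = k = sec φ = 1/cos φ.
Areal scale = k² = sec²φ = 1/cos²(37.9°) = 1/0.7891² = 1.606.
True area = apparent / (areal scale) = 133000 / 1.606 ≈ 82800 km².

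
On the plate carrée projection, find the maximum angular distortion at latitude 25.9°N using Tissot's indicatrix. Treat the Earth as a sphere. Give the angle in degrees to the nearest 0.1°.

6.1°

For the equirectangular projection with φ₀ = 0 (plate carrée), h = 1 along meridians and k = sec φ along parallels.
At 25.9°: h = 1.000, k = 1.112; principal scales a = 1.112, b = 1.000.
sin(ω/2) = (a − b)/(a + b) = 0.1117/2.112 = 0.05288, so ω = 2 arcsin(0.05288) ≈ 6.1°.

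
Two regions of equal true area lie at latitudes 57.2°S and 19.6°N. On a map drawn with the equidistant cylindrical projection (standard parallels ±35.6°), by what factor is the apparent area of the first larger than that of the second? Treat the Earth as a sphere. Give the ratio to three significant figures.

In the equirectangular projection with standard parallel φ₀ = 35.6° (x = Rλ cos φ₀, y = Rφ), meridians are true-scale (h = 1) and the parallel scale is k = cos φ₀ / cos φ.
Areal scale at 57.2°: h·k = 1.000 × 1.501 = 1.501.
Areal scale at 19.6°: h·k = 1.000 × 0.8631 = 0.8631.
Ratio = 1.501/0.8631 ≈ 1.74.

1.74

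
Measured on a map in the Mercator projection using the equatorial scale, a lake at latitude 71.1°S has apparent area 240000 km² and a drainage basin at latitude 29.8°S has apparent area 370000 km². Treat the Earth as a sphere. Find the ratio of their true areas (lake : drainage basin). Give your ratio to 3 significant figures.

0.0904

On Mercator the areal scale is sec²φ, so true area = apparent × cos²φ.
True area of lake: 240000 × cos²(71.1°) = 240000 × 0.1049 = 25180 km².
True area of drainage basin: 370000 × cos²(29.8°) = 370000 × 0.7530 = 278600 km².
Ratio = 25180 / 278600 ≈ 0.0904.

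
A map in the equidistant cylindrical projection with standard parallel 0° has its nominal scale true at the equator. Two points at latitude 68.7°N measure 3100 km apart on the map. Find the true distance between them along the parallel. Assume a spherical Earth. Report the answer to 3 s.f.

For the equirectangular projection with φ₀ = 0 (plate carrée), h = 1 along meridians and k = sec φ along parallels.
Along the parallel at 68.7°, map distances are exaggerated by k = sec 68.7° = 2.753.
True distance = 3100 / 2.753 = 3100 × cos 68.7° ≈ 1130 km.

1130 km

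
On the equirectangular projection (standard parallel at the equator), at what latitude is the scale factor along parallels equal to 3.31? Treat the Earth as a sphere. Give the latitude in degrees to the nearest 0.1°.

Plate carrée: h = 1, k = sec φ along parallels.
sec φ = 3.31  ⇒  cos φ = 0.3021  ⇒  φ ≈ 72.4°.

72.4°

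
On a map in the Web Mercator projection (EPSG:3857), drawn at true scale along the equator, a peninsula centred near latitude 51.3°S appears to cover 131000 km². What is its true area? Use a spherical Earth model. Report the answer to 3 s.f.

51200 km²

The Mercator projection is conformal; its linear scale factor is the same in every direction and equals sec φ = 1/cos φ.
Areal scale = k² = sec²φ = 1/cos²(51.3°) = 1/0.6252² = 2.558.
True area = apparent / (areal scale) = 131000 / 2.558 ≈ 51200 km².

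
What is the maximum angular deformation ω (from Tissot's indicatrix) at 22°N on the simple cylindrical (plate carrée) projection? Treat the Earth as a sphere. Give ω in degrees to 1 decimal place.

4.3°

In the plate carrée (x = Rλ, y = Rφ), meridians are true-scale (h = 1) and parallels are stretched by k = sec φ.
At 22°: h = 1.000, k = 1.079; principal scales a = 1.079, b = 1.000.
sin(ω/2) = (a − b)/(a + b) = 0.07853/2.079 = 0.03778, so ω = 2 arcsin(0.03778) ≈ 4.3°.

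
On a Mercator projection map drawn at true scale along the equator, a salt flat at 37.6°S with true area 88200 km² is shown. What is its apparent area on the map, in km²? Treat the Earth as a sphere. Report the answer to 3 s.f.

141000 km²

The Mercator projection is conformal; its linear scale factor is the same in every direction and equals sec φ = 1/cos φ.
Areal scale = k² = sec²φ = 1/cos²(37.6°) = 1/0.7923² = 1.593.
Apparent area = 88200 × 1.593 ≈ 141000 km².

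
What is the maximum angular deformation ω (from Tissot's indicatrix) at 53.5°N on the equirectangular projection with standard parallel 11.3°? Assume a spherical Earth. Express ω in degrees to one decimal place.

The equidistant cylindrical projection with φ₀ = 11.3° has h = 1 (meridians true) and k = cos φ₀ / cos φ along parallels.
At 53.5°: h = 1.000, k = 1.649; principal scales a = 1.649, b = 1.000.
sin(ω/2) = (a − b)/(a + b) = 0.6486/2.649 = 0.2449, so ω = 2 arcsin(0.2449) ≈ 28.3°.

28.3°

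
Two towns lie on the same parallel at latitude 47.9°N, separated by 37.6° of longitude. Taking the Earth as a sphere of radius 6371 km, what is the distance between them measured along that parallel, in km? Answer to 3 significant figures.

Arc length along a parallel = R cos φ · Δλ (with Δλ in radians).
= 6371 × cos 47.9° × (37.6° × π/180) = 6371 × 0.6704 × 0.6562 ≈ 2800 km.

2800 km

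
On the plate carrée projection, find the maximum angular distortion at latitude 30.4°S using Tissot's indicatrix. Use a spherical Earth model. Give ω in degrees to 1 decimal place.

8.5°

In the plate carrée (x = Rλ, y = Rφ), meridians are true-scale (h = 1) and parallels are stretched by k = sec φ.
At 30.4°: h = 1.000, k = 1.159; principal scales a = 1.159, b = 1.000.
sin(ω/2) = (a − b)/(a + b) = 0.1594/2.159 = 0.07382, so ω = 2 arcsin(0.07382) ≈ 8.5°.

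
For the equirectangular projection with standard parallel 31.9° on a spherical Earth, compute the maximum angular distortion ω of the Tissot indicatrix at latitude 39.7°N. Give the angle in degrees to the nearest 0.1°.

With standard parallel φ₀ = 31.9°, the equirectangular projection gives x = Rλ cos φ₀, y = Rφ, so h = 1 and k = cos 31.9° / cos φ.
At 39.7°: h = 1.000, k = 1.103; principal scales a = 1.103, b = 1.000.
sin(ω/2) = (a − b)/(a + b) = 0.1034/2.103 = 0.04917, so ω = 2 arcsin(0.04917) ≈ 5.6°.

5.6°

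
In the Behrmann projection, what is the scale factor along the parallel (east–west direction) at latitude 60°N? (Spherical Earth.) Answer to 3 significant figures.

Behrmann is a cylindrical equal-area projection with standard parallels at ±30°. Cylindrical equal-area (φ₀ = 30°): h = cos φ / cos 30° along meridians, k = cos 30° / cos φ along parallels; h·k = 1.
k = cos 30° / cos 60° = 0.8660/0.5000 = 1.732.

1.73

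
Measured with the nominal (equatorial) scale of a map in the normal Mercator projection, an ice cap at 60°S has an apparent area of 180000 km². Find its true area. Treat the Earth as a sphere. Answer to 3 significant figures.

For Mercator, h = k = sec φ (a conformal cylindrical projection has a single point scale, 1/cos φ).
Areal scale = k² = sec²φ = 1/cos²(60°) = 1/0.5000² = 4.000.
True area = apparent / (areal scale) = 180000 / 4.000 ≈ 45000 km².

45000 km²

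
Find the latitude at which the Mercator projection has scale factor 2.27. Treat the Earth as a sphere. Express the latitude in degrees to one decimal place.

63.9°

Mercator scale is k = sec φ = 1/cos φ.
1/cos φ = 2.27  ⇒  cos φ = 0.4405  ⇒  φ = arccos(0.4405) ≈ 63.9°.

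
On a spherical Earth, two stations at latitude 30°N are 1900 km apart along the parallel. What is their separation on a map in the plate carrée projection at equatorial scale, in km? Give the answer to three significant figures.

In the plate carrée (x = Rλ, y = Rφ), meridians are true-scale (h = 1) and parallels are stretched by k = sec φ.
Along the parallel, k = sec 30° = 1/0.8660 = 1.155.
Map distance = 1900 × 1.155 ≈ 2190 km.

2190 km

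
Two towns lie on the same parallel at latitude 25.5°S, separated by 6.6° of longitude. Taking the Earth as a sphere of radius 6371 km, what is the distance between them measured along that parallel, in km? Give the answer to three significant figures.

Arc length along a parallel = R cos φ · Δλ (with Δλ in radians).
= 6371 × cos 25.5° × (6.6° × π/180) = 6371 × 0.9026 × 0.1152 ≈ 662 km.

662 km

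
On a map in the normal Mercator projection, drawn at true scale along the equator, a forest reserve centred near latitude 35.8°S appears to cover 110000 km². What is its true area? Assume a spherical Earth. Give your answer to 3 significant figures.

72400 km²

Mercator is conformal, so the point scale is isotropic: h = k = sec φ = 1/cos φ.
Areal scale = k² = sec²φ = 1/cos²(35.8°) = 1/0.8111² = 1.520.
True area = apparent / (areal scale) = 110000 / 1.520 ≈ 72400 km².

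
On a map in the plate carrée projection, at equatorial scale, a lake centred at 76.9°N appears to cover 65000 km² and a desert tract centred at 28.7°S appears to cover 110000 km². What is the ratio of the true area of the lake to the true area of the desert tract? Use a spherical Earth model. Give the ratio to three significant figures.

0.153

On the plate carrée, areal scale = h·k = 1 × sec φ, so true area = apparent × cos φ.
True area of lake: 65000 × cos(76.9°) = 65000 × 0.2267 = 14730 km².
True area of desert tract: 110000 × cos(28.7°) = 110000 × 0.8771 = 96490 km².
Ratio = 14730 / 96490 ≈ 0.153.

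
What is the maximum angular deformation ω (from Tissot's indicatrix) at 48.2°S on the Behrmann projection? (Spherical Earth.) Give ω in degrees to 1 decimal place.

29.7°

Behrmann is a cylindrical equal-area projection with standard parallels at ±30°. A cylindrical equal-area projection with standard parallel φ₀ has meridian scale h = cos φ / cos φ₀ and parallel scale k = cos φ₀ / cos φ (so areas are preserved, h·k = 1).
At 48.2°: h = 0.7696, k = 1.299; principal scales a = 1.299, b = 0.7696.
sin(ω/2) = (a − b)/(a + b) = 0.5297/2.069 = 0.2560, so ω = 2 arcsin(0.2560) ≈ 29.7°.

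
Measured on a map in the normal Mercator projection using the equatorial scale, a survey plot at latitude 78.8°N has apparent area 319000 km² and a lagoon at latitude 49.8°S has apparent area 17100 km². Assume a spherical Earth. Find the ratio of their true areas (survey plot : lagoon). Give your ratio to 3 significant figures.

1.69

Mercator's areal exaggeration is sec²φ; hence true area = (apparent area) · cos²φ.
True area of survey plot: 319000 × cos²(78.8°) = 319000 × 0.03773 = 12030 km².
True area of lagoon: 17100 × cos²(49.8°) = 17100 × 0.4166 = 7124 km².
Ratio = 12030 / 7124 ≈ 1.69.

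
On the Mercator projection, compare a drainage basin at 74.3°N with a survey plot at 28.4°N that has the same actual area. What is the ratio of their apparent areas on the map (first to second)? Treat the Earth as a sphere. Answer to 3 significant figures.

Mercator areal scale is sec²φ.
At 74.3°: sec²(74.3°) = 1/0.2706² = 13.66.
At 28.4°: sec²(28.4°) = 1/0.8796² = 1.292.
Ratio = 13.66/1.292 = cos²(28.4°)/cos²(74.3°) ≈ 10.6.

10.6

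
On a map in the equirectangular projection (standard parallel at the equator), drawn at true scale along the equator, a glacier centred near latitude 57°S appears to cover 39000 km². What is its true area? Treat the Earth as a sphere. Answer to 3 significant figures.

21200 km²

For the equirectangular projection with φ₀ = 0 (plate carrée), h = 1 along meridians and k = sec φ along parallels.
Areal scale = h·k = 1 × sec φ; at 57°, h = 1.000, k = 1.836, so h·k = 1.836.
True area = apparent / (areal scale) = 39000 / 1.836 ≈ 21200 km².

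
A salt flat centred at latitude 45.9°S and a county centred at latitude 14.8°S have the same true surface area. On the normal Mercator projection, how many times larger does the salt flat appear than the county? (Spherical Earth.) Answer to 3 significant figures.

1.93

Mercator is conformal with k = sec φ, so areal scale = k² = sec²φ.
At 45.9°: sec²(45.9°) = 1/0.6959² = 2.065.
At 14.8°: sec²(14.8°) = 1/0.9668² = 1.070.
Ratio = 2.065/1.070 = cos²(14.8°)/cos²(45.9°) ≈ 1.93.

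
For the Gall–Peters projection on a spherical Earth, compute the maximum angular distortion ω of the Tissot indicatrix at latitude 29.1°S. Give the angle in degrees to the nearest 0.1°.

The Gall–Peters projection is cylindrical equal-area with φ₀ = 45°. Cylindrical equal-area (φ₀ = 45°): h = cos φ / cos 45° along meridians, k = cos 45° / cos φ along parallels; h·k = 1.
At 29.1°: h = 1.236, k = 0.8093; principal scales a = 1.236, b = 0.8093.
sin(ω/2) = (a − b)/(a + b) = 0.4264/2.045 = 0.2085, so ω = 2 arcsin(0.2085) ≈ 24.1°.

24.1°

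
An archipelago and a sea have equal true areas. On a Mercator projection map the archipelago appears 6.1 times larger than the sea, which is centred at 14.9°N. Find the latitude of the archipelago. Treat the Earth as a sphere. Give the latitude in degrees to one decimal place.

For equal true areas on Mercator, apparent areas scale as sec²φ, so the ratio is cos²φ₂ / cos²φ₁.
cos²φ₂ / cos²φ₁ = 6.1  ⇒  cos φ₁ = cos 14.9° / √6.1 = 0.9664/2.470 = 0.3913.
φ₁ = arccos(0.3913) ≈ 67.0°.

67.0°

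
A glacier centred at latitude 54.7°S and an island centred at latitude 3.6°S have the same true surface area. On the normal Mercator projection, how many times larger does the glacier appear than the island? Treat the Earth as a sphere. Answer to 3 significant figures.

On Mercator, area is exaggerated by sec²φ = 1/cos²φ.
At 54.7°: sec²(54.7°) = 1/0.5779² = 2.995.
At 3.6°: sec²(3.6°) = 1/0.9980² = 1.004.
Ratio = 2.995/1.004 = cos²(3.6°)/cos²(54.7°) ≈ 2.98.

2.98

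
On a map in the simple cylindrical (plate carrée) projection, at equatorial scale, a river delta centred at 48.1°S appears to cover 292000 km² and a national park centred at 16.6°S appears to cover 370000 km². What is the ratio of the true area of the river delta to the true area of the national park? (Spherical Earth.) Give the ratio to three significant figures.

Plate carrée has h = 1 and k = sec φ, giving areal scale sec φ; true area = (apparent area) · cos φ.
True area of river delta: 292000 × cos(48.1°) = 292000 × 0.6678 = 195000 km².
True area of national park: 370000 × cos(16.6°) = 370000 × 0.9583 = 354600 km².
Ratio = 195000 / 354600 ≈ 0.550.

0.550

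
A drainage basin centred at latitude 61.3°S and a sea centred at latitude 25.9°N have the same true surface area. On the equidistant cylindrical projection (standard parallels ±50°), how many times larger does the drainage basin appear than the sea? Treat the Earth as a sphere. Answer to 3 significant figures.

1.87

In the equirectangular projection with standard parallel φ₀ = 50° (x = Rλ cos φ₀, y = Rφ), meridians are true-scale (h = 1) and the parallel scale is k = cos φ₀ / cos φ.
Areal scale at 61.3°: h·k = 1.000 × 1.339 = 1.339.
Areal scale at 25.9°: h·k = 1.000 × 0.7146 = 0.7146.
Ratio = 1.339/0.7146 ≈ 1.87.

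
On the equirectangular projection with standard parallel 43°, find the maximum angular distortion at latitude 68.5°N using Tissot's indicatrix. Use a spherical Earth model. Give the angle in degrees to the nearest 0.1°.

In the equirectangular projection with standard parallel φ₀ = 43° (x = Rλ cos φ₀, y = Rφ), meridians are true-scale (h = 1) and the parallel scale is k = cos φ₀ / cos φ.
At 68.5°: h = 1.000, k = 1.996; principal scales a = 1.996, b = 1.000.
sin(ω/2) = (a − b)/(a + b) = 0.9955/2.996 = 0.3323, so ω = 2 arcsin(0.3323) ≈ 38.8°.

38.8°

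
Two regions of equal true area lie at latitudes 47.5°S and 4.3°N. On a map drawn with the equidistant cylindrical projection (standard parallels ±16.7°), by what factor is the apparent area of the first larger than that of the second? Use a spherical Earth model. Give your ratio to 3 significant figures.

With standard parallel φ₀ = 16.7°, the equirectangular projection gives x = Rλ cos φ₀, y = Rφ, so h = 1 and k = cos 16.7° / cos φ.
Areal scale at 47.5°: h·k = 1.000 × 1.418 = 1.418.
Areal scale at 4.3°: h·k = 1.000 × 0.9605 = 0.9605.
Ratio = 1.418/0.9605 ≈ 1.48.

1.48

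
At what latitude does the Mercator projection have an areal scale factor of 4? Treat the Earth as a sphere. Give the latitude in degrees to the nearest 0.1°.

Mercator areal scale is sec²φ.
sec²φ = 4  ⇒  cos²φ = 0.2500  ⇒  cos φ = 0.5000.
φ = arccos(0.5000) ≈ 60.0°.

60.0°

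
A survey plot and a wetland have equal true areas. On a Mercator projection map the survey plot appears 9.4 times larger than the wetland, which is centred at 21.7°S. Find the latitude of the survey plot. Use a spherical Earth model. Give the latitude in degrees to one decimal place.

For equal true areas on Mercator, apparent areas scale as sec²φ, so the ratio is cos²φ₂ / cos²φ₁.
cos²φ₂ / cos²φ₁ = 9.4  ⇒  cos φ₁ = cos 21.7° / √9.4 = 0.9291/3.066 = 0.3030.
φ₁ = arccos(0.3030) ≈ 72.4°.

72.4°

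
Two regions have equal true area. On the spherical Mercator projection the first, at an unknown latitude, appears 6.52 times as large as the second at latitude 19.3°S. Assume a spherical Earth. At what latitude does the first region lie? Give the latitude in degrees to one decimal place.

For equal true areas on Mercator, apparent areas scale as sec²φ, so the ratio is cos²φ₂ / cos²φ₁.
cos²φ₂ / cos²φ₁ = 6.52  ⇒  cos φ₁ = cos 19.3° / √6.52 = 0.9438/2.553 = 0.3696.
φ₁ = arccos(0.3696) ≈ 68.3°.

68.3°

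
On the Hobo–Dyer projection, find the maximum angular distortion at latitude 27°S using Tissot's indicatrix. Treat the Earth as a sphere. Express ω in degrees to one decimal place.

13.3°

The Hobo–Dyer projection is cylindrical equal-area with φ₀ = 37.5°. For cylindrical equal-area with standard parallel φ₀, h = cos φ / cos φ₀ and k = cos φ₀ / cos φ, so h·k = 1.
At 27°: h = 1.123, k = 0.8904; principal scales a = 1.123, b = 0.8904.
sin(ω/2) = (a − b)/(a + b) = 0.2327/2.013 = 0.1156, so ω = 2 arcsin(0.1156) ≈ 13.3°.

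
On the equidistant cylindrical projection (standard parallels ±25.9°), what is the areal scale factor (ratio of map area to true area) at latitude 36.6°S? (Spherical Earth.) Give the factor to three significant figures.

With standard parallel φ₀ = 25.9°, the equirectangular projection gives x = Rλ cos φ₀, y = Rφ, so h = 1 and k = cos 25.9° / cos φ.
Areal scale = h·k = 1 × cos φ₀ / cos φ; at 36.6°, h = 1.000, k = 1.121, so h·k = 1.121.

1.12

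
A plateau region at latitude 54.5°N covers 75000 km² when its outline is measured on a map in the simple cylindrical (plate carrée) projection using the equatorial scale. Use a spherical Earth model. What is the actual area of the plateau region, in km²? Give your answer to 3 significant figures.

In the plate carrée (x = Rλ, y = Rφ), meridians are true-scale (h = 1) and parallels are stretched by k = sec φ.
Areal scale = h·k = 1 × sec φ; at 54.5°, h = 1.000, k = 1.722, so h·k = 1.722.
True area = apparent / (areal scale) = 75000 / 1.722 ≈ 43600 km².

43600 km²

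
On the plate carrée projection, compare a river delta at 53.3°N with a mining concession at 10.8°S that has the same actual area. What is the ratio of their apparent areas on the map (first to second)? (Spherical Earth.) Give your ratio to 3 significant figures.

Plate carrée maps x = Rλ, y = Rφ. The meridian scale is h = 1 and the parallel scale is k = 1/cos φ = sec φ.
Areal scale at 53.3°: h·k = 1.000 × 1.673 = 1.673.
Areal scale at 10.8°: h·k = 1.000 × 1.018 = 1.018.
Ratio = 1.673/1.018 ≈ 1.64.

1.64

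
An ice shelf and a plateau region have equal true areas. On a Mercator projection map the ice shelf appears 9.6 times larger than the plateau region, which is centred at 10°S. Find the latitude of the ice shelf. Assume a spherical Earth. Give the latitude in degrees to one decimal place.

For equal true areas on Mercator, apparent areas scale as sec²φ, so the ratio is cos²φ₂ / cos²φ₁.
cos²φ₂ / cos²φ₁ = 9.6  ⇒  cos φ₁ = cos 10° / √9.6 = 0.9848/3.098 = 0.3178.
φ₁ = arccos(0.3178) ≈ 71.5°.

71.5°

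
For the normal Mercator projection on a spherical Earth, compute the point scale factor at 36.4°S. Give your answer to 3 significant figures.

Mercator is conformal, so the point scale is isotropic: h = k = sec φ = 1/cos φ.
k = 1/cos 36.4° = 1/0.8049 = 1.242.

1.24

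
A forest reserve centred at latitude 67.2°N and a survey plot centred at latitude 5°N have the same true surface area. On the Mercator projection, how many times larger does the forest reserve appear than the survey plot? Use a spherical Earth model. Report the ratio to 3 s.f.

Mercator is conformal with k = sec φ, so areal scale = k² = sec²φ.
At 67.2°: sec²(67.2°) = 1/0.3875² = 6.659.
At 5°: sec²(5°) = 1/0.9962² = 1.008.
Ratio = 6.659/1.008 = cos²(5°)/cos²(67.2°) ≈ 6.61.

6.61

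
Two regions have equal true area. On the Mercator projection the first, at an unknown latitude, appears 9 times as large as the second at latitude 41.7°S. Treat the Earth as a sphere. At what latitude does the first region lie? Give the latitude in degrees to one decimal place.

Mercator areal scale is sec²φ, so apparent-area ratio = sec²φ₁ / sec²φ₂ = cos²φ₂ / cos²φ₁.
cos²φ₂ / cos²φ₁ = 9  ⇒  cos φ₁ = cos 41.7° / √9 = 0.7466/3.000 = 0.2489.
φ₁ = arccos(0.2489) ≈ 75.6°.

75.6°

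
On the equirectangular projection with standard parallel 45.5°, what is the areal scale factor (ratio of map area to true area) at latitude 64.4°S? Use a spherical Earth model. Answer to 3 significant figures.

1.62

The equidistant cylindrical projection with φ₀ = 45.5° has h = 1 (meridians true) and k = cos φ₀ / cos φ along parallels.
Areal scale = h·k = 1 × cos φ₀ / cos φ; at 64.4°, h = 1.000, k = 1.622, so h·k = 1.622.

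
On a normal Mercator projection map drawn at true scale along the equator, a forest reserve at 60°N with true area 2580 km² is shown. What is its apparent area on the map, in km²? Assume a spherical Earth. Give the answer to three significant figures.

10300 km²

The Mercator projection is conformal; its linear scale factor is the same in every direction and equals sec φ = 1/cos φ.
Areal scale = k² = sec²φ = 1/cos²(60°) = 1/0.5000² = 4.000.
Apparent area = 2580 × 4.000 ≈ 10300 km².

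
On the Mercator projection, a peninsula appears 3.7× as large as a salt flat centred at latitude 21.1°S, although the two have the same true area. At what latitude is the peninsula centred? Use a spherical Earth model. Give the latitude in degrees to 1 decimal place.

For equal true areas on Mercator, apparent areas scale as sec²φ, so the ratio is cos²φ₂ / cos²φ₁.
cos²φ₂ / cos²φ₁ = 3.7  ⇒  cos φ₁ = cos 21.1° / √3.7 = 0.9330/1.924 = 0.4850.
φ₁ = arccos(0.4850) ≈ 61.0°.

61.0°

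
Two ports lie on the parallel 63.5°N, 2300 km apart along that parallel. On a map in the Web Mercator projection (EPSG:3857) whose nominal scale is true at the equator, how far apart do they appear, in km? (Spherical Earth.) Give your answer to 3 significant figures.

5150 km

For Mercator, h = k = sec φ (a conformal cylindrical projection has a single point scale, 1/cos φ).
Along the parallel, k = sec 63.5° = 1/0.4462 = 2.241.
Map distance = 2300 × 2.241 ≈ 5150 km.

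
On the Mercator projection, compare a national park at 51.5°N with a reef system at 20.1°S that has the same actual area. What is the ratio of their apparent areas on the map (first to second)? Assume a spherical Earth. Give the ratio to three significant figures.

2.28

Mercator areal scale is sec²φ.
At 51.5°: sec²(51.5°) = 1/0.6225² = 2.580.
At 20.1°: sec²(20.1°) = 1/0.9391² = 1.134.
Ratio = 2.580/1.134 = cos²(20.1°)/cos²(51.5°) ≈ 2.28.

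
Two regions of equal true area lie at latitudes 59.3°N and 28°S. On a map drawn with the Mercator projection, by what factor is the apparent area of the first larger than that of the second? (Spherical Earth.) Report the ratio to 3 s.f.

2.99

On Mercator, area is exaggerated by sec²φ = 1/cos²φ.
At 59.3°: sec²(59.3°) = 1/0.5105² = 3.837.
At 28°: sec²(28°) = 1/0.8829² = 1.283.
Ratio = 3.837/1.283 = cos²(28°)/cos²(59.3°) ≈ 2.99.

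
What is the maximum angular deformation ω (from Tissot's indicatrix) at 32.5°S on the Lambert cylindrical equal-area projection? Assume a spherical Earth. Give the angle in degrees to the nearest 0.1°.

19.4°

The Lambert cylindrical equal-area projection is the cylindrical equal-area projection with its standard parallel at the equator (φ₀ = 0). For cylindrical equal-area with standard parallel φ₀, h = cos φ / cos φ₀ and k = cos φ₀ / cos φ, so h·k = 1.
At 32.5°: h = 0.8434, k = 1.186; principal scales a = 1.186, b = 0.8434.
sin(ω/2) = (a − b)/(a + b) = 0.3423/2.029 = 0.1687, so ω = 2 arcsin(0.1687) ≈ 19.4°.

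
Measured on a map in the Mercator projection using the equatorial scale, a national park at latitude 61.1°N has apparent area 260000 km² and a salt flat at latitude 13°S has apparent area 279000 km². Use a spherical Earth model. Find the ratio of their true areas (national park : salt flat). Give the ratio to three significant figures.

0.229

On Mercator the areal scale is sec²φ, so true area = apparent × cos²φ.
True area of national park: 260000 × cos²(61.1°) = 260000 × 0.2336 = 60730 km².
True area of salt flat: 279000 × cos²(13°) = 279000 × 0.9494 = 264900 km².
Ratio = 60730 / 264900 ≈ 0.229.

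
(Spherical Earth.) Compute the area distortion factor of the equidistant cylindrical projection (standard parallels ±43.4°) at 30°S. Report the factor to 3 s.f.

0.839

With standard parallel φ₀ = 43.4°, the equirectangular projection gives x = Rλ cos φ₀, y = Rφ, so h = 1 and k = cos 43.4° / cos φ.
Areal scale = h·k = 1 × cos φ₀ / cos φ; at 30°, h = 1.000, k = 0.8390, so h·k = 0.8390.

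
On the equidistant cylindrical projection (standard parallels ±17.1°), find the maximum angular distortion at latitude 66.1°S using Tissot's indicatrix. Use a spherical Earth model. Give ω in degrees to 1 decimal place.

47.7°

The equidistant cylindrical projection with φ₀ = 17.1° has h = 1 (meridians true) and k = cos φ₀ / cos φ along parallels.
At 66.1°: h = 1.000, k = 2.359; principal scales a = 2.359, b = 1.000.
sin(ω/2) = (a − b)/(a + b) = 1.359/3.359 = 0.4046, so ω = 2 arcsin(0.4046) ≈ 47.7°.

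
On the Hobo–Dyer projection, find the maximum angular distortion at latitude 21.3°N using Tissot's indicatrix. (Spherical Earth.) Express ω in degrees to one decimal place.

18.3°

Hobo–Dyer is a cylindrical equal-area projection with standard parallels at ±37.5°. A cylindrical equal-area projection with standard parallel φ₀ has meridian scale h = cos φ / cos φ₀ and parallel scale k = cos φ₀ / cos φ (so areas are preserved, h·k = 1).
At 21.3°: h = 1.174, k = 0.8515; principal scales a = 1.174, b = 0.8515.
sin(ω/2) = (a − b)/(a + b) = 0.3229/2.026 = 0.1594, so ω = 2 arcsin(0.1594) ≈ 18.3°.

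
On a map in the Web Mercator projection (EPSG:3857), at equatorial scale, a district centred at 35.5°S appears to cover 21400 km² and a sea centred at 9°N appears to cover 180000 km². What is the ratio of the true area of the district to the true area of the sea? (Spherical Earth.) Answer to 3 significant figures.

0.0808

Mercator's areal exaggeration is sec²φ; hence true area = (apparent area) · cos²φ.
True area of district: 21400 × cos²(35.5°) = 21400 × 0.6628 = 14180 km².
True area of sea: 180000 × cos²(9°) = 180000 × 0.9755 = 175600 km².
Ratio = 14180 / 175600 ≈ 0.0808.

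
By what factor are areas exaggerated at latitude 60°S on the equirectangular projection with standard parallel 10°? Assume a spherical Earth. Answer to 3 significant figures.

The equidistant cylindrical projection with φ₀ = 10° has h = 1 (meridians true) and k = cos φ₀ / cos φ along parallels.
Areal scale = h·k = 1 × cos φ₀ / cos φ; at 60°, h = 1.000, k = 1.970, so h·k = 1.970.

1.97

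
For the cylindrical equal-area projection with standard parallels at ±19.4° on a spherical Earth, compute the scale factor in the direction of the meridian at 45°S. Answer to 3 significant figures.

0.750

A cylindrical equal-area projection with standard parallel φ₀ has meridian scale h = cos φ / cos φ₀ and parallel scale k = cos φ₀ / cos φ (so areas are preserved, h·k = 1).
h = cos 45° / cos 19.4° = 0.7071/0.9432 = 0.7497.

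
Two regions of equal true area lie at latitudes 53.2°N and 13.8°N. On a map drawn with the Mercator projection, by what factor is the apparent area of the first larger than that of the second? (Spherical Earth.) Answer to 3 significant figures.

Mercator is conformal with k = sec φ, so areal scale = k² = sec²φ.
At 53.2°: sec²(53.2°) = 1/0.5990² = 2.787.
At 13.8°: sec²(13.8°) = 1/0.9711² = 1.060.
Ratio = 2.787/1.060 = cos²(13.8°)/cos²(53.2°) ≈ 2.63.

2.63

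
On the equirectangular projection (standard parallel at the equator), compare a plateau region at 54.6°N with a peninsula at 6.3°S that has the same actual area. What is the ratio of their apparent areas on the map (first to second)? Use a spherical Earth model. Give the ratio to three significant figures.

1.72

For the equirectangular projection with φ₀ = 0 (plate carrée), h = 1 along meridians and k = sec φ along parallels.
Areal scale at 54.6°: h·k = 1.000 × 1.726 = 1.726.
Areal scale at 6.3°: h·k = 1.000 × 1.006 = 1.006.
Ratio = 1.726/1.006 ≈ 1.72.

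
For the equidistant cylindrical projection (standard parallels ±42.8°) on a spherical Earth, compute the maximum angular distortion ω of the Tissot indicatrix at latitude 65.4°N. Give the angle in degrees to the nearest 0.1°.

32.0°

The equidistant cylindrical projection with φ₀ = 42.8° has h = 1 (meridians true) and k = cos φ₀ / cos φ along parallels.
At 65.4°: h = 1.000, k = 1.763; principal scales a = 1.763, b = 1.000.
sin(ω/2) = (a − b)/(a + b) = 0.7626/2.763 = 0.2760, so ω = 2 arcsin(0.2760) ≈ 32.0°.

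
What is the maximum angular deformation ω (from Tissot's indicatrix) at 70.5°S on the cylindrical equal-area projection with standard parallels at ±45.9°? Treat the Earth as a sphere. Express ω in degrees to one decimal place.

77.5°

A cylindrical equal-area projection with standard parallel φ₀ has meridian scale h = cos φ / cos φ₀ and parallel scale k = cos φ₀ / cos φ (so areas are preserved, h·k = 1).
At 70.5°: h = 0.4797, k = 2.085; principal scales a = 2.085, b = 0.4797.
sin(ω/2) = (a − b)/(a + b) = 1.605/2.564 = 0.6259, so ω = 2 arcsin(0.6259) ≈ 77.5°.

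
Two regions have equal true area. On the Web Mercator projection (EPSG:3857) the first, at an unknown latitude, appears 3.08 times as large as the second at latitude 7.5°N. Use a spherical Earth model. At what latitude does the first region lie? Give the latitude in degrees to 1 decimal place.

55.6°

For equal true areas on Mercator, apparent areas scale as sec²φ, so the ratio is cos²φ₂ / cos²φ₁.
cos²φ₂ / cos²φ₁ = 3.08  ⇒  cos φ₁ = cos 7.5° / √3.08 = 0.9914/1.755 = 0.5649.
φ₁ = arccos(0.5649) ≈ 55.6°.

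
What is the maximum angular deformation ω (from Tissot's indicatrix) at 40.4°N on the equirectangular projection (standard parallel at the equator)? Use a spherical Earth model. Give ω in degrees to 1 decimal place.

15.6°

Plate carrée maps x = Rλ, y = Rφ. The meridian scale is h = 1 and the parallel scale is k = 1/cos φ = sec φ.
At 40.4°: h = 1.000, k = 1.313; principal scales a = 1.313, b = 1.000.
sin(ω/2) = (a − b)/(a + b) = 0.3131/2.313 = 0.1354, so ω = 2 arcsin(0.1354) ≈ 15.6°.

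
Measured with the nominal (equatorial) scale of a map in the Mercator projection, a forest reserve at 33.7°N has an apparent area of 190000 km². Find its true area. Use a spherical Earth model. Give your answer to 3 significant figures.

The Mercator projection is conformal; its linear scale factor is the same in every direction and equals sec φ = 1/cos φ.
Areal scale = k² = sec²φ = 1/cos²(33.7°) = 1/0.8320² = 1.445.
True area = apparent / (areal scale) = 190000 / 1.445 ≈ 132000 km².

132000 km²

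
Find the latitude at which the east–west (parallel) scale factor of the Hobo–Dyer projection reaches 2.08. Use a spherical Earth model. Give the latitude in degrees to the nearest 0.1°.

67.6°

Hobo–Dyer is a cylindrical equal-area projection with standard parallels at ±37.5°. Cylindrical equal-area (φ₀ = 37.5°): h = cos φ / cos 37.5° along meridians, k = cos 37.5° / cos φ along parallels; h·k = 1.
k = cos φ₀ / cos φ = 2.08  ⇒  cos φ = cos 37.5° / 2.08 = 0.3814.
φ = arccos(0.3814) ≈ 67.6°.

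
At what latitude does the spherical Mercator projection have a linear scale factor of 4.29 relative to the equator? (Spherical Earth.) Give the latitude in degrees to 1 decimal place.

76.5°

Mercator scale is k = sec φ = 1/cos φ.
1/cos φ = 4.29  ⇒  cos φ = 0.2331  ⇒  φ = arccos(0.2331) ≈ 76.5°.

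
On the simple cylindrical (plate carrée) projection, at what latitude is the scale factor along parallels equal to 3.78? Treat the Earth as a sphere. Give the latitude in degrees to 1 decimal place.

Plate carrée: h = 1, k = sec φ along parallels.
sec φ = 3.78  ⇒  cos φ = 0.2646  ⇒  φ ≈ 74.7°.

74.7°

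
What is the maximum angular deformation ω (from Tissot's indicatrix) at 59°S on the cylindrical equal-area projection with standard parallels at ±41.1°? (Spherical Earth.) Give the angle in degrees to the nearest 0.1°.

42.6°

Cylindrical equal-area (φ₀ = 41.1°): h = cos φ / cos 41.1° along meridians, k = cos 41.1° / cos φ along parallels; h·k = 1.
At 59°: h = 0.6835, k = 1.463; principal scales a = 1.463, b = 0.6835.
sin(ω/2) = (a − b)/(a + b) = 0.7797/2.147 = 0.3632, so ω = 2 arcsin(0.3632) ≈ 42.6°.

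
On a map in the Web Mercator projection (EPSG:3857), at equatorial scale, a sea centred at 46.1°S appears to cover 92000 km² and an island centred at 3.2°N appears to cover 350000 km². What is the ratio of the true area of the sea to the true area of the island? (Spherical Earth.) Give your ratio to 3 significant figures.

Mercator's areal exaggeration is sec²φ; hence true area = (apparent area) · cos²φ.
True area of sea: 92000 × cos²(46.1°) = 92000 × 0.4808 = 44230 km².
True area of island: 350000 × cos²(3.2°) = 350000 × 0.9969 = 348900 km².
Ratio = 44230 / 348900 ≈ 0.127.

0.127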